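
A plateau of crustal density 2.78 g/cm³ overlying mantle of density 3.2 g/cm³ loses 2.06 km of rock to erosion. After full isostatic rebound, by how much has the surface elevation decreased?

Rebound u = e ρ_c/ρ_m = 2.06 km × 2.78/3.2 = 1.79 km.
Net surface drop = e − u = 2.06 km − 1.79 km = e (ρ_m − ρ_c)/ρ_m = 0.27 km.

0.27 km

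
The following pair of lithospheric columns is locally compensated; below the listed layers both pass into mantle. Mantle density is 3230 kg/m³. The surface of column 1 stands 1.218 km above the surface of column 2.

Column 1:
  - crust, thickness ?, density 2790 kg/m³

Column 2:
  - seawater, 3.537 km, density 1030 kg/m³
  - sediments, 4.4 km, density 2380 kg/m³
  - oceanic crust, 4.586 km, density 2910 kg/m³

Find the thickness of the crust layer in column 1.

38.5 km

Take the compensation level at the base of the deeper column (depth z_c below the surface of column 1) and equate Σ ρ_i t_i down to z_c; mantle fills any gap and the z_c terms cancel.
Column 1: x×2790 + (z_c − 0 − x)×3230
Column 2: 1.218×0 + 3.537×1030 + 4.4×2380 + 4.586×2910 + (z_c − 1.218 − 12.523)×3230
The z_c×3230 term appears on both sides and cancels. Collect the known terms of each column as K = Σ(ρt)_known − 3230 × (depth of known layers): K_1 = 0 − 3230×0 = 0; K_2 = 27460.37 − 3230×(1.218 + 12.523) = −16923.06.
Balance: K_1 − x×(3230 − 2790) = K_2, so x = (K_1 − K_2)/(3230 − 2790) = 16923.1/440 = 38.5 km.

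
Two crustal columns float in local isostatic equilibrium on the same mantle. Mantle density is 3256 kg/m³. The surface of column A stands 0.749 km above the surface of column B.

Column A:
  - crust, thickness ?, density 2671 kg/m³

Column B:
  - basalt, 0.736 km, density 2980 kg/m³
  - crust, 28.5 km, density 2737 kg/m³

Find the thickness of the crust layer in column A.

Take the compensation level at the base of the deeper column (depth z_c below the surface of column A) and equate Σ ρ_i t_i down to z_c; mantle fills any gap and the z_c terms cancel.
Column A: x×2671 + (z_c − 0 − x)×3256
Column B: 0.749×0 + 0.736×2980 + 28.5×2737 + (z_c − 0.749 − 29.236)×3256
The z_c×3256 term appears on both sides and cancels. Collect the known terms of each column as K = Σ(ρt)_known − 3256 × (depth of known layers): K_A = 0 − 3256×0 = 0; K_B = 80197.78 − 3256×(0.749 + 29.236) = −17433.38.
Balance: K_A − x×(3256 − 2671) = K_B, so x = (K_A − K_B)/(3256 − 2671) = 17433.4/585 = 29.8 km.

29.8 km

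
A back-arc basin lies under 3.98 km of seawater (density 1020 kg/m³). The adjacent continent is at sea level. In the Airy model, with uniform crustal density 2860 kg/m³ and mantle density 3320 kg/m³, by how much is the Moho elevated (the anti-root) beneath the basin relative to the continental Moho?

15.9 km

In Airy isostatic equilibrium: replacing crust with seawater at the top is compensated by replacing crust with mantle at the base: d (ρ_c − ρ_w) = a (ρ_m − ρ_c).
a = d (ρ_c − ρ_w)/(ρ_m − ρ_c) = 3.98 km × 1840/460 = 15.9 km.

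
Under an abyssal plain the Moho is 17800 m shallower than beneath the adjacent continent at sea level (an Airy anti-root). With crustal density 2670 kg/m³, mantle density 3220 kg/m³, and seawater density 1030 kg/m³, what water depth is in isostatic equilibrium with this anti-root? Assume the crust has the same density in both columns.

Replacing a thickness d of crust by seawater at the top must be balanced by replacing crust with mantle at the base: d (ρ_c − ρ_w) = a (ρ_m − ρ_c).
d = a (ρ_m − ρ_c)/(ρ_c − ρ_w) = 17800 m × 550/1640 = 5970 m.

5970 m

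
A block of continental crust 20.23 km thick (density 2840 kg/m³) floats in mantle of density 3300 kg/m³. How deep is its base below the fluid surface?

17.4 km

Draft d = t ρ_obj/ρ_fluid = 20.23 km × 2840/3300 = 17.4 km.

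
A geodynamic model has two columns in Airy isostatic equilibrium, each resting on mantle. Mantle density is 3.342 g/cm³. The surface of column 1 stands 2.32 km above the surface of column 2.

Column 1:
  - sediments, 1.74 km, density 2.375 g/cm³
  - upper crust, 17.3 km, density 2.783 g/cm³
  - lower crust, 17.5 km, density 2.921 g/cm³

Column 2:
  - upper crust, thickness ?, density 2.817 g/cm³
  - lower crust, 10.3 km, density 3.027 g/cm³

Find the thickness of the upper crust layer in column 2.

Take the compensation level at the base of the deeper column (depth z_c below the surface of column 1) and equate Σ ρ_i t_i down to z_c; mantle fills any gap and the z_c terms cancel.
Column 1: 1.74×2.375 + 17.3×2.783 + 17.5×2.921 + (z_c − 36.54)×3.342
Column 2: 2.32×0 + x×2.817 + 10.3×3.027 + (z_c − 2.32 − 10.3 − x)×3.342
The z_c×3.342 term appears on both sides and cancels. Collect the known terms of each column as K = Σ(ρt)_known − 3.342 × (depth of known layers): K_1 = 103.3959 − 3.342×36.54 = −18.72078; K_2 = 31.1781 − 3.342×(2.32 + 10.3) = −10.99794.
Balance: K_1 = K_2 − x×(3.342 − 2.817), so x = (K_2 − K_1)/(3.342 − 2.817) = 7.72284/0.525 = 14.7 km.

14.7 km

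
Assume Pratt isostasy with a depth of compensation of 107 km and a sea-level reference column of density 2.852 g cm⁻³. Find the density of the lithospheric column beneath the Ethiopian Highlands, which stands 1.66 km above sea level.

2.81 g cm⁻³

Pratt balance: ρ_ref D = ρ (D + h).
ρ = ρ_ref D/(D + h) = 2.852 × 107 km/(107 km + 1.66 km) = 2.81 g cm⁻³.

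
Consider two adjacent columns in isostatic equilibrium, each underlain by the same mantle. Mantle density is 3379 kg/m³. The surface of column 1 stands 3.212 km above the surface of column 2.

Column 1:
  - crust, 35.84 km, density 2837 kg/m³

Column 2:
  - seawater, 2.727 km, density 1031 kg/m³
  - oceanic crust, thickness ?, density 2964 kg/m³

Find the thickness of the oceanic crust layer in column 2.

5.23 km

Take the compensation level at the base of the deeper column (depth z_c below the surface of column 1) and equate Σ ρ_i t_i down to z_c; mantle fills any gap and the z_c terms cancel.
Column 1: 35.84×2837 + (z_c − 35.84)×3379
Column 2: 3.212×0 + 2.727×1031 + x×2964 + (z_c − 3.212 − 2.727 − x)×3379
The z_c×3379 term appears on both sides and cancels. Collect the known terms of each column as K = Σ(ρt)_known − 3379 × (depth of known layers): K_1 = 101678.08 − 3379×35.84 = −19425.28; K_2 = 2811.537 − 3379×(3.212 + 2.727) = −17256.344.
Balance: K_1 = K_2 − x×(3379 − 2964), so x = (K_2 − K_1)/(3379 − 2964) = 2168.94/415 = 5.23 km.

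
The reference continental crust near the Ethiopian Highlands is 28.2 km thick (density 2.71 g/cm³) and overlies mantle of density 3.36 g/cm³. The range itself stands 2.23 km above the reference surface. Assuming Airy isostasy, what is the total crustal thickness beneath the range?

39.7 km

Root depth r = h ρ_c / (ρ_m − ρ_c) = 2.23 km × 2.71 / 0.65 = 9.297 km.
Total thickness = T + h + r = 28.2 km + 2.23 km + 9.297 km = 39.7 km.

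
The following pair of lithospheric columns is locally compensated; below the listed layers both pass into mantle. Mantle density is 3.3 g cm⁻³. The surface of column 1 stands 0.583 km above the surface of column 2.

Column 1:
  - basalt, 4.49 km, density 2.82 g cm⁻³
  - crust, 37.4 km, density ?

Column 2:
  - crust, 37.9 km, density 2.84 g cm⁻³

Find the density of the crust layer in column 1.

2.84 g cm⁻³

Take the compensation level at the base of the deeper column (depth z_c below the surface of column 1) and equate Σ ρ_i t_i down to z_c; mantle fills any gap and the z_c terms cancel.
Column 1: 4.49×2.82 + 37.4×ρ + (z_c − 41.89)×3.3
Column 2: 0.583×0 + 37.9×2.84 + (z_c − 0.583 − 37.9)×3.3
The z_c×3.3 term appears on both sides and cancels. Collect the known terms of each column as K = Σ(ρt)_known − 3.3 × (depth of known layers): K_1 = 12.6618 − 3.3×41.89 = −125.5752; K_2 = 107.636 − 3.3×(0.583 + 37.9) = −19.3579.
Balance: K_1 + 37.4×ρ = K_2, so ρ = (K_2 − K_1)/37.4 = 106.217/37.4 = 2.84 g cm⁻³.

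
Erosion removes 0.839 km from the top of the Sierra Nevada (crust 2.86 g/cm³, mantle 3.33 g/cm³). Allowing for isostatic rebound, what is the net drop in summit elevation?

0.118 km

Rebound u = e ρ_c/ρ_m = 0.839 km × 2.86/3.33 = 0.7206 km.
Net surface drop = e − u = 0.839 km − 0.7206 km = e (ρ_m − ρ_c)/ρ_m = 0.118 km.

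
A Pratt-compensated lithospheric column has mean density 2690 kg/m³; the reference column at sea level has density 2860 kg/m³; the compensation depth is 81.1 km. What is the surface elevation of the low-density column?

5.13 km

ρ_ref D = ρ (D + h) → h = D (ρ_ref − ρ)/ρ.
h = 81.1 km × (2860 − 2690)/2690 = 5.13 km.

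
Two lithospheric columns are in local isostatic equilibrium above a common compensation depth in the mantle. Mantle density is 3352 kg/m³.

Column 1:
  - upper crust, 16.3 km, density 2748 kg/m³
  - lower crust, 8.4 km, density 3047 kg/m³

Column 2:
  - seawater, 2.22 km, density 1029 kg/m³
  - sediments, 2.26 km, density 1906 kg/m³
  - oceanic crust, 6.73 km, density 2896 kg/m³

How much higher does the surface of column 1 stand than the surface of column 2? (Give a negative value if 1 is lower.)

For any compensation level in the mantle, the mantle terms cancel and isostasy reduces to e = (Σt_1 − Σt_2) − (Σ(ρt)_1 − Σ(ρt)_2) / ρ_m.
Σt_1 = 24.7 km; Σt_2 = 11.21 km; Σ(ρt)_1 = 70387.2; Σ(ρt)_2 = 26082.02 (in km·kg/m³).
e = (24.7 − 11.21) − (70387.2 − 26082.02) / 3352 = 0.272 km.

0.272 km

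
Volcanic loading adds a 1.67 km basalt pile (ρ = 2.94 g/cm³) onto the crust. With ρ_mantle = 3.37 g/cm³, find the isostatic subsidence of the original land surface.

1.46 km

Subaerial loading: s = t ρ_load / ρ_m.
s = 1.67 km × 2.94/3.37 = 1.46 km.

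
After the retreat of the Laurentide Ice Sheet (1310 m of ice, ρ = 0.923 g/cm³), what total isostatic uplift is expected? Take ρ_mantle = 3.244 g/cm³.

Removing the load lets mantle flow back in; uplift u satisfies ρ_ice t = ρ_m u.
u = t ρ_ice/ρ_m = 1310 m × 0.923/3.244 = 373 m.

373 m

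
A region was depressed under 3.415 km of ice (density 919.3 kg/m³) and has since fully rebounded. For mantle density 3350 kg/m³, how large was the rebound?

0.937 km

Removing the load lets mantle flow back in; uplift u satisfies ρ_ice t = ρ_m u.
u = t ρ_ice/ρ_m = 3.415 km × 919.3/3350 = 0.937 km.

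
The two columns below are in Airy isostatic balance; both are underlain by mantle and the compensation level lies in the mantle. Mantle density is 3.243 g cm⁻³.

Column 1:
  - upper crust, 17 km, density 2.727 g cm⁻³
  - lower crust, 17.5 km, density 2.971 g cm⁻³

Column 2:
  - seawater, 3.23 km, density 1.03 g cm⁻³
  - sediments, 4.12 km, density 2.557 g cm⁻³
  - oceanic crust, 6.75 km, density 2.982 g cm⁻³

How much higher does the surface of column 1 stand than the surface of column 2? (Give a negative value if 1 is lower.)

0.554 km

For any compensation level in the mantle, the mantle terms cancel and isostasy reduces to e = (Σt_1 − Σt_2) − (Σ(ρt)_1 − Σ(ρt)_2) / ρ_m.
Σt_1 = 34.5 km; Σt_2 = 14.1 km; Σ(ρt)_1 = 98.3515; Σ(ρt)_2 = 33.99024 (in km·g cm⁻³).
e = (34.5 − 14.1) − (98.3515 − 33.99024) / 3.243 = 0.554 km.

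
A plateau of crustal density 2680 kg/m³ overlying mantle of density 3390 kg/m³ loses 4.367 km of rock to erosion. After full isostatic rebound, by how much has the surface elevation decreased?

0.915 km

Rebound u = e ρ_c/ρ_m = 4.367 km × 2680/3390 = 3.452 km.
Net surface drop = e − u = 4.367 km − 3.452 km = e (ρ_m − ρ_c)/ρ_m = 0.915 km.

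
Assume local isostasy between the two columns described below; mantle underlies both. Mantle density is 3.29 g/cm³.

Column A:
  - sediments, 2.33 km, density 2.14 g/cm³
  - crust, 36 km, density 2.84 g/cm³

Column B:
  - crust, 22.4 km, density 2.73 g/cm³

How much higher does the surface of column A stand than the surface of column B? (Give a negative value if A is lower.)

1.93 km

For any compensation level in the mantle, the mantle terms cancel and isostasy reduces to e = (Σt_A − Σt_B) − (Σ(ρt)_A − Σ(ρt)_B) / ρ_m.
Σt_A = 38.33 km; Σt_B = 22.4 km; Σ(ρt)_A = 107.2262; Σ(ρt)_B = 61.152 (in km·g/cm³).
e = (38.33 − 22.4) − (107.2262 − 61.152) / 3.29 = 1.93 km.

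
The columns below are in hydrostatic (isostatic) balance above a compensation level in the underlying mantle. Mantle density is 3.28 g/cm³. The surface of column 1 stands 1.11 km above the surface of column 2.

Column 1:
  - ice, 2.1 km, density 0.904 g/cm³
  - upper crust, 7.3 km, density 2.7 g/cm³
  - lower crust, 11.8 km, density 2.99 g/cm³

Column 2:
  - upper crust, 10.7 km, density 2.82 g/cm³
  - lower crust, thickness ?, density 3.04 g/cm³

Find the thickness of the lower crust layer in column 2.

17 km

Take the compensation level at the base of the deeper column (depth z_c below the surface of column 1) and equate Σ ρ_i t_i down to z_c; mantle fills any gap and the z_c terms cancel.
Column 1: 2.1×0.904 + 7.3×2.7 + 11.8×2.99 + (z_c − 21.2)×3.28
Column 2: 1.11×0 + 10.7×2.82 + x×3.04 + (z_c − 1.11 − 10.7 − x)×3.28
The z_c×3.28 term appears on both sides and cancels. Collect the known terms of each column as K = Σ(ρt)_known − 3.28 × (depth of known layers): K_1 = 56.8904 − 3.28×21.2 = −12.6456; K_2 = 30.174 − 3.28×(1.11 + 10.7) = −8.5628.
Balance: K_1 = K_2 − x×(3.28 − 3.04), so x = (K_2 − K_1)/(3.28 − 3.04) = 4.0828/0.24 = 17 km.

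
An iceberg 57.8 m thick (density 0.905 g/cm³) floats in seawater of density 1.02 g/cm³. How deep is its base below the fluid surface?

51.3 m

Draft d = t ρ_obj/ρ_fluid = 57.8 m × 0.905/1.02 = 51.3 m.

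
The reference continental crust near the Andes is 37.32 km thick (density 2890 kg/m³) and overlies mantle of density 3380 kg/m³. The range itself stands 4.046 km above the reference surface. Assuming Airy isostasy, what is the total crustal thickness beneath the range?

65.2 km

Root depth r = h ρ_c / (ρ_m − ρ_c) = 4.046 km × 2890 / 490 = 23.86 km.
Total thickness = T + h + r = 37.32 km + 4.046 km + 23.86 km = 65.2 km.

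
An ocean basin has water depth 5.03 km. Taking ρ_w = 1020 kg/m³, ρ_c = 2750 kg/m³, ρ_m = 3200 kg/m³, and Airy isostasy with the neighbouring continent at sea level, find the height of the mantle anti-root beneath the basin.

19.3 km

In Airy isostatic equilibrium: replacing crust with seawater at the top is compensated by replacing crust with mantle at the base: d (ρ_c − ρ_w) = a (ρ_m − ρ_c).
a = d (ρ_c − ρ_w)/(ρ_m − ρ_c) = 5.03 km × 1730/450 = 19.3 km.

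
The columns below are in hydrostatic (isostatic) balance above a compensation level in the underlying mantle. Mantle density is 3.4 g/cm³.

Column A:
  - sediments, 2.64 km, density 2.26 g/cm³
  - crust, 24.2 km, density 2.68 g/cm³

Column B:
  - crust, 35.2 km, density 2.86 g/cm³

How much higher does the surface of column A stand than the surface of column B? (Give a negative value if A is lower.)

0.419 km

For any compensation level in the mantle, the mantle terms cancel and isostasy reduces to e = (Σt_A − Σt_B) − (Σ(ρt)_A − Σ(ρt)_B) / ρ_m.
Σt_A = 26.84 km; Σt_B = 35.2 km; Σ(ρt)_A = 70.8224; Σ(ρt)_B = 100.672 (in km·g/cm³).
e = (26.84 − 35.2) − (70.8224 − 100.672) / 3.4 = 0.419 km.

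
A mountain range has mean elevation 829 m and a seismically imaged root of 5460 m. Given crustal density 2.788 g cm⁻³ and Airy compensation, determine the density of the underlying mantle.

3.21 g cm⁻³

Airy balance: ρ_c h = (ρ_m − ρ_c) r → ρ_m = ρ_c (1 + h/r).
ρ_m = 2.788 × (1 + 829 m/5460 m) = 3.21 g cm⁻³.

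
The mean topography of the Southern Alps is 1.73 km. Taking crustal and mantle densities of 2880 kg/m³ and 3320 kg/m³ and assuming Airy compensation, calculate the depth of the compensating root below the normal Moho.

11.3 km

In Airy isostatic equilibrium: the weight of the topography is balanced by the buoyancy of the root, ρ_c h = (ρ_m − ρ_c) r.
r = h · ρ_c / (ρ_m − ρ_c) = 1.73 km × 2880 / (3320 − 2880) = 11.3 km.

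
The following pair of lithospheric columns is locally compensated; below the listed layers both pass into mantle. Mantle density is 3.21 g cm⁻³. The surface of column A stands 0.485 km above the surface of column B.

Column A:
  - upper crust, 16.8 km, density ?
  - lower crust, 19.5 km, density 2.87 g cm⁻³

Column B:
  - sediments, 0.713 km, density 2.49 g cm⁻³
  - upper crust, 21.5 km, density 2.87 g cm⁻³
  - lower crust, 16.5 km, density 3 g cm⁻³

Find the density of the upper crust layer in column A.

Take the compensation level at the base of the deeper column (depth z_c below the surface of column A) and equate Σ ρ_i t_i down to z_c; mantle fills any gap and the z_c terms cancel.
Column A: 16.8×ρ + 19.5×2.87 + (z_c − 36.3)×3.21
Column B: 0.485×0 + 0.713×2.49 + 21.5×2.87 + 16.5×3 + (z_c − 0.485 − 38.713)×3.21
The z_c×3.21 term appears on both sides and cancels. Collect the known terms of each column as K = Σ(ρt)_known − 3.21 × (depth of known layers): K_A = 55.965 − 3.21×36.3 = −60.558; K_B = 112.98037 − 3.21×(0.485 + 38.713) = −12.84521.
Balance: K_A + 16.8×ρ = K_B, so ρ = (K_B − K_A)/16.8 = 47.7128/16.8 = 2.84 g cm⁻³.

2.84 g cm⁻³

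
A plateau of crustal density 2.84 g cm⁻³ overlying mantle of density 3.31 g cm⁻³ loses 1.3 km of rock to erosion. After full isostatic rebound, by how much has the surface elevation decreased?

Rebound u = e ρ_c/ρ_m = 1.3 km × 2.84/3.31 = 1.115 km.
Net surface drop = e − u = 1.3 km − 1.115 km = e (ρ_m − ρ_c)/ρ_m = 0.185 km.

0.185 km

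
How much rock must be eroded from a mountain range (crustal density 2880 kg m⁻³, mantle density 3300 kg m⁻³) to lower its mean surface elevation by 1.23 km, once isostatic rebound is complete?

9.66 km

Net drop Δ = e − u = e − e ρ_c/ρ_m = e (ρ_m − ρ_c)/ρ_m.
e = Δ ρ_m/(ρ_m − ρ_c) = 1.23 km × 3300/420 = 9.66 km.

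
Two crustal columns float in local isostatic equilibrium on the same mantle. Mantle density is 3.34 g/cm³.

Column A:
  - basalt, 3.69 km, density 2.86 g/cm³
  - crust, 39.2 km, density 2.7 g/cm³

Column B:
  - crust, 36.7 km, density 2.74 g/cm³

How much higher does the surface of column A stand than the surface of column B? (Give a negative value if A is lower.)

For any compensation level in the mantle, the mantle terms cancel and isostasy reduces to e = (Σt_A − Σt_B) − (Σ(ρt)_A − Σ(ρt)_B) / ρ_m.
Σt_A = 42.89 km; Σt_B = 36.7 km; Σ(ρt)_A = 116.3934; Σ(ρt)_B = 100.558 (in km·g/cm³).
e = (42.89 − 36.7) − (116.3934 − 100.558) / 3.34 = 1.45 km.

1.45 km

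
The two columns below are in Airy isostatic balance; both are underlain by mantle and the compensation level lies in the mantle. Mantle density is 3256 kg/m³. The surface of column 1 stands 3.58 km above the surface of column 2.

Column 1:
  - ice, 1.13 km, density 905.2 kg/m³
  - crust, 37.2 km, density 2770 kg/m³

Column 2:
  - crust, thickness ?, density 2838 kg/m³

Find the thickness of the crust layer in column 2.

Take the compensation level at the base of the deeper column (depth z_c below the surface of column 1) and equate Σ ρ_i t_i down to z_c; mantle fills any gap and the z_c terms cancel.
Column 1: 1.13×905.2 + 37.2×2770 + (z_c − 38.33)×3256
Column 2: 3.58×0 + x×2838 + (z_c − 3.58 − 0 − x)×3256
The z_c×3256 term appears on both sides and cancels. Collect the known terms of each column as K = Σ(ρt)_known − 3256 × (depth of known layers): K_1 = 104066.876 − 3256×38.33 = −20735.604; K_2 = 0 − 3256×(3.58 + 0) = −11656.48.
Balance: K_1 = K_2 − x×(3256 − 2838), so x = (K_2 − K_1)/(3256 − 2838) = 9079.12/418 = 21.7 km.

21.7 km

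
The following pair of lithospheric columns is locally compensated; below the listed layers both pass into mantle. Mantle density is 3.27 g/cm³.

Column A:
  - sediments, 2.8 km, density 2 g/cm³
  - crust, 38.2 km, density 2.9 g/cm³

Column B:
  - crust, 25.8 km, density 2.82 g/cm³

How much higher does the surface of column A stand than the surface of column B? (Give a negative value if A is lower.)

1.86 km

For any compensation level in the mantle, the mantle terms cancel and isostasy reduces to e = (Σt_A − Σt_B) − (Σ(ρt)_A − Σ(ρt)_B) / ρ_m.
Σt_A = 41 km; Σt_B = 25.8 km; Σ(ρt)_A = 116.38; Σ(ρt)_B = 72.756 (in km·g/cm³).
e = (41 − 25.8) − (116.38 − 72.756) / 3.27 = 1.86 km.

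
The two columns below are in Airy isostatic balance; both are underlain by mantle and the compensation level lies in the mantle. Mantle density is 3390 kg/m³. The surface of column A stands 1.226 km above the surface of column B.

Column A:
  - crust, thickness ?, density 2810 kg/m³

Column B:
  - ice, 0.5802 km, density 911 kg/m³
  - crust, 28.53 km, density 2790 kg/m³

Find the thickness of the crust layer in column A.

39.2 km

Take the compensation level at the base of the deeper column (depth z_c below the surface of column A) and equate Σ ρ_i t_i down to z_c; mantle fills any gap and the z_c terms cancel.
Column A: x×2810 + (z_c − 0 − x)×3390
Column B: 1.226×0 + 0.5802×911 + 28.53×2790 + (z_c − 1.226 − 29.1102)×3390
The z_c×3390 term appears on both sides and cancels. Collect the known terms of each column as K = Σ(ρt)_known − 3390 × (depth of known layers): K_A = 0 − 3390×0 = 0; K_B = 80127.2622 − 3390×(1.226 + 29.1102) = −22712.4558.
Balance: K_A − x×(3390 − 2810) = K_B, so x = (K_A − K_B)/(3390 − 2810) = 22712.5/580 = 39.2 km.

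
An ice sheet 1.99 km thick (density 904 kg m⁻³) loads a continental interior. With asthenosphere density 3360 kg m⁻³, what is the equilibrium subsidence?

0.535 km

Isostatic balance requires: the ice load ρ_ice t is balanced by mantle displaced below, ρ_m s.
s = t ρ_ice / ρ_m = 1.99 km × 904/3360 = 0.535 km.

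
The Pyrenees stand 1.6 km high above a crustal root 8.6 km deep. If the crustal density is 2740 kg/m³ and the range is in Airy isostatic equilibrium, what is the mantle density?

3250 kg/m³

Airy balance: ρ_c h = (ρ_m − ρ_c) r → ρ_m = ρ_c (1 + h/r).
ρ_m = 2740 × (1 + 1.6 km/8.6 km) = 3250 kg/m³.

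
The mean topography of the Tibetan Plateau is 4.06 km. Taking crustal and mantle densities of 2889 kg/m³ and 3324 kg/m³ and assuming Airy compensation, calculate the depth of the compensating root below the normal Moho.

Balancing pressure at the compensation depth: the weight of the topography is balanced by the buoyancy of the root, ρ_c h = (ρ_m − ρ_c) r.
r = h · ρ_c / (ρ_m − ρ_c) = 4.06 km × 2889 / (3324 − 2889) = 27 km.

27 km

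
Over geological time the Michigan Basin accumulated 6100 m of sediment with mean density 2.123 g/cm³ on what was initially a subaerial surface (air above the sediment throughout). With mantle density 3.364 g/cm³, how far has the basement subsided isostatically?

3850 m

Subaerial load: s = t ρ_sed / ρ_m = 6100 m × 2.123/3.364 = 3850 m.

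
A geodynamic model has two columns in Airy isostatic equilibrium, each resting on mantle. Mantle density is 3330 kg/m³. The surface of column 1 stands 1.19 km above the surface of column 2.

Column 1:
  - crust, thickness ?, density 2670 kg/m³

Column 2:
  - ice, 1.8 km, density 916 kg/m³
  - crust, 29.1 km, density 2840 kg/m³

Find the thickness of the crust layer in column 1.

34.2 km

Take the compensation level at the base of the deeper column (depth z_c below the surface of column 1) and equate Σ ρ_i t_i down to z_c; mantle fills any gap and the z_c terms cancel.
Column 1: x×2670 + (z_c − 0 − x)×3330
Column 2: 1.19×0 + 1.8×916 + 29.1×2840 + (z_c − 1.19 − 30.9)×3330
The z_c×3330 term appears on both sides and cancels. Collect the known terms of each column as K = Σ(ρt)_known − 3330 × (depth of known layers): K_1 = 0 − 3330×0 = 0; K_2 = 84292.8 − 3330×(1.19 + 30.9) = −22566.9.
Balance: K_1 − x×(3330 − 2670) = K_2, so x = (K_1 − K_2)/(3330 − 2670) = 22566.9/660 = 34.2 km.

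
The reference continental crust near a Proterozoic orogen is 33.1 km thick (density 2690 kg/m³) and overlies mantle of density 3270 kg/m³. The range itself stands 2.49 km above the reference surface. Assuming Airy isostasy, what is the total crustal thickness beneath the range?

47.1 km

Root depth r = h ρ_c / (ρ_m − ρ_c) = 2.49 km × 2690 / 580 = 11.55 km.
Total thickness = T + h + r = 33.1 km + 2.49 km + 11.55 km = 47.1 km.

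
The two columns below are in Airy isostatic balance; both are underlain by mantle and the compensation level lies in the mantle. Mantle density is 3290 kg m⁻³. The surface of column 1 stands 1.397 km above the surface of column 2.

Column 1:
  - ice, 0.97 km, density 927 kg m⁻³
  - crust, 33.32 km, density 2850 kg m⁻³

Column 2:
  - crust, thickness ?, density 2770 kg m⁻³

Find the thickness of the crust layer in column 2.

23.8 km

Take the compensation level at the base of the deeper column (depth z_c below the surface of column 1) and equate Σ ρ_i t_i down to z_c; mantle fills any gap and the z_c terms cancel.
Column 1: 0.97×927 + 33.32×2850 + (z_c − 34.29)×3290
Column 2: 1.397×0 + x×2770 + (z_c − 1.397 − 0 − x)×3290
The z_c×3290 term appears on both sides and cancels. Collect the known terms of each column as K = Σ(ρt)_known − 3290 × (depth of known layers): K_1 = 95861.19 − 3290×34.29 = −16952.91; K_2 = 0 − 3290×(1.397 + 0) = −4596.13.
Balance: K_1 = K_2 − x×(3290 − 2770), so x = (K_2 − K_1)/(3290 − 2770) = 12356.8/520 = 23.8 km.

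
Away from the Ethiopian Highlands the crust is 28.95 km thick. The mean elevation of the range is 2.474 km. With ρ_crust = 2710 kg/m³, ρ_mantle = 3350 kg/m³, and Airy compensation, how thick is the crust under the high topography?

Root depth r = h ρ_c / (ρ_m − ρ_c) = 2.474 km × 2710 / 640 = 10.48 km.
Total thickness = T + h + r = 28.95 km + 2.474 km + 10.48 km = 41.9 km.

41.9 km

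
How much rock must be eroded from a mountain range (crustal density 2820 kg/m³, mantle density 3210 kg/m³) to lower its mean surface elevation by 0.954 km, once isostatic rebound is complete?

Net drop Δ = e − u = e − e ρ_c/ρ_m = e (ρ_m − ρ_c)/ρ_m.
e = Δ ρ_m/(ρ_m − ρ_c) = 0.954 km × 3210/390 = 7.85 km.

7.85 km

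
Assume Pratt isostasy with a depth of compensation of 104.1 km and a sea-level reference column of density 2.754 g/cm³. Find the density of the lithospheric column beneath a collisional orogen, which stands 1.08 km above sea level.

Pratt balance: ρ_ref D = ρ (D + h).
ρ = ρ_ref D/(D + h) = 2.754 × 104.1 km/(104.1 km + 1.08 km) = 2.73 g/cm³.

2.73 g/cm³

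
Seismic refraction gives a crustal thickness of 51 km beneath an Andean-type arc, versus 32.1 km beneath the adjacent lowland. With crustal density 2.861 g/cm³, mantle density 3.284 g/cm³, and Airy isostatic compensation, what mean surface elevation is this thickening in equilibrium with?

Excess crust Δ = 51 km − 32.1 km = 18.9 km, split between elevation h and root r with h + r = Δ.
Airy balance ρ_c h = (ρ_m − ρ_c) r gives r = h ρ_c/(ρ_m − ρ_c), so h (1 + ρ_c/(ρ_m − ρ_c)) = Δ, i.e. h = Δ (ρ_m − ρ_c)/ρ_m.
h = 18.9 km × 0.423/3.284 = 2.43 km.

2.43 km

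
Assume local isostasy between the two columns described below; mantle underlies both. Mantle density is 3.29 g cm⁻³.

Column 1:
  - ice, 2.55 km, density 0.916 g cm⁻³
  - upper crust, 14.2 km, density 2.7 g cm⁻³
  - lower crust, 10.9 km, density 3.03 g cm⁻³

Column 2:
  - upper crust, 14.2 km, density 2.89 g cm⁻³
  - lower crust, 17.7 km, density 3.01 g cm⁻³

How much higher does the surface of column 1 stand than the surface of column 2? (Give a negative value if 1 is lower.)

For any compensation level in the mantle, the mantle terms cancel and isostasy reduces to e = (Σt_1 − Σt_2) − (Σ(ρt)_1 − Σ(ρt)_2) / ρ_m.
Σt_1 = 27.65 km; Σt_2 = 31.9 km; Σ(ρt)_1 = 73.7028; Σ(ρt)_2 = 94.315 (in km·g cm⁻³).
e = (27.65 − 31.9) − (73.7028 − 94.315) / 3.29 = 2.02 km.

2.02 km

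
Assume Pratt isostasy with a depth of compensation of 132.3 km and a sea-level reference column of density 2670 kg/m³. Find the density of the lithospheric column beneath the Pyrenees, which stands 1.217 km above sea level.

2650 kg/m³

Pratt balance: ρ_ref D = ρ (D + h).
ρ = ρ_ref D/(D + h) = 2670 × 132.3 km/(132.3 km + 1.217 km) = 2650 kg/m³.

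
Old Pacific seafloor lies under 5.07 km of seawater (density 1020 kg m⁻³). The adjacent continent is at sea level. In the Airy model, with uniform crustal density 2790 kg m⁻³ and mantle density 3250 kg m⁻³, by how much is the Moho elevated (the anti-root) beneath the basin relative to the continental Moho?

Balancing pressure at the compensation depth: replacing crust with seawater at the top is compensated by replacing crust with mantle at the base: d (ρ_c − ρ_w) = a (ρ_m − ρ_c).
a = d (ρ_c − ρ_w)/(ρ_m − ρ_c) = 5.07 km × 1770/460 = 19.5 km.

19.5 km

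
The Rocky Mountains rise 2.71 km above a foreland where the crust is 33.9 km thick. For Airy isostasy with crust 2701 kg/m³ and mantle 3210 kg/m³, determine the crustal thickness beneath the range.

51 km

Root depth r = h ρ_c / (ρ_m − ρ_c) = 2.71 km × 2701 / 509 = 14.38 km.
Total thickness = T + h + r = 33.9 km + 2.71 km + 14.38 km = 51 km.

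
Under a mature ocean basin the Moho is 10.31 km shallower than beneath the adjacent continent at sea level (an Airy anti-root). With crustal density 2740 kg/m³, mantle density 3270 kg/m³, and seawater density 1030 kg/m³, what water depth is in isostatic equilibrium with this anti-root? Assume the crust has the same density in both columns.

Replacing a thickness d of crust by seawater at the top must be balanced by replacing crust with mantle at the base: d (ρ_c − ρ_w) = a (ρ_m − ρ_c).
d = a (ρ_m − ρ_c)/(ρ_c − ρ_w) = 10.31 km × 530/1710 = 3.2 km.

3.2 km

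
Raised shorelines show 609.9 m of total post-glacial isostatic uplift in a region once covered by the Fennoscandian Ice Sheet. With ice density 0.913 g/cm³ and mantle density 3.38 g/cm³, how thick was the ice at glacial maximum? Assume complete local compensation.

2260 m

u = t ρ_ice/ρ_m → t = u ρ_m/ρ_ice = 609.9 m × 3.38/0.913 = 2260 m.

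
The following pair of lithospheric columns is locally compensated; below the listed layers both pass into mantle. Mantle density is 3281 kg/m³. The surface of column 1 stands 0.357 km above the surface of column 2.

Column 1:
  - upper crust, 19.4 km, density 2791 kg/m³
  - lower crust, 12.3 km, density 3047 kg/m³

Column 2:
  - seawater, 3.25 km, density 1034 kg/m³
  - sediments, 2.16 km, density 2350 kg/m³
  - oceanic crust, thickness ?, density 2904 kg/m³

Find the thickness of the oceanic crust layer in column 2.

Take the compensation level at the base of the deeper column (depth z_c below the surface of column 1) and equate Σ ρ_i t_i down to z_c; mantle fills any gap and the z_c terms cancel.
Column 1: 19.4×2791 + 12.3×3047 + (z_c − 31.7)×3281
Column 2: 0.357×0 + 3.25×1034 + 2.16×2350 + x×2904 + (z_c − 0.357 − 5.41 − x)×3281
The z_c×3281 term appears on both sides and cancels. Collect the known terms of each column as K = Σ(ρt)_known − 3281 × (depth of known layers): K_1 = 91623.5 − 3281×31.7 = −12384.2; K_2 = 8436.5 − 3281×(0.357 + 5.41) = −10485.027.
Balance: K_1 = K_2 − x×(3281 − 2904), so x = (K_2 − K_1)/(3281 − 2904) = 1899.17/377 = 5.04 km.

5.04 km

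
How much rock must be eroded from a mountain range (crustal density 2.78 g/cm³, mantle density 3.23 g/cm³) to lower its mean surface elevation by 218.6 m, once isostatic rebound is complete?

1570 m

Net drop Δ = e − u = e − e ρ_c/ρ_m = e (ρ_m − ρ_c)/ρ_m.
e = Δ ρ_m/(ρ_m − ρ_c) = 218.6 m × 3.23/0.45 = 1570 m.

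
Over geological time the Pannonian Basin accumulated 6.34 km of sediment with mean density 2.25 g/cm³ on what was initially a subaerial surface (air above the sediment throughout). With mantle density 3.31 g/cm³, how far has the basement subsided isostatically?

4.31 km

Subaerial load: s = t ρ_sed / ρ_m = 6.34 km × 2.25/3.31 = 4.31 km.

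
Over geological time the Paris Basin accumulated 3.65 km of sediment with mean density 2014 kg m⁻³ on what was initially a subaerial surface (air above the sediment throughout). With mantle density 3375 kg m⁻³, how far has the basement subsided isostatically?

Subaerial load: s = t ρ_sed / ρ_m = 3.65 km × 2014/3375 = 2.18 km.

2.18 km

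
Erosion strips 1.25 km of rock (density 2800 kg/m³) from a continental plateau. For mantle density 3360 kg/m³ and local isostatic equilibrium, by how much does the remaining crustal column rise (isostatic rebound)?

1.04 km

Unloading: uplift u = e ρ_c/ρ_m = 1.25 km × 2800/3360 = 1.04 km.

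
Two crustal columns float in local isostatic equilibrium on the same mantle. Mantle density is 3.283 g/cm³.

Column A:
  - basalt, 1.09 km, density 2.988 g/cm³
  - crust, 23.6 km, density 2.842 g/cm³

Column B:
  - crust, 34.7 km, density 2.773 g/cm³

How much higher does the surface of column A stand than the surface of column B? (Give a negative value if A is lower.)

For any compensation level in the mantle, the mantle terms cancel and isostasy reduces to e = (Σt_A − Σt_B) − (Σ(ρt)_A − Σ(ρt)_B) / ρ_m.
Σt_A = 24.69 km; Σt_B = 34.7 km; Σ(ρt)_A = 70.32812; Σ(ρt)_B = 96.2231 (in km·g/cm³).
e = (24.69 − 34.7) − (70.32812 − 96.2231) / 3.283 = −2.12 km.

−2.12 km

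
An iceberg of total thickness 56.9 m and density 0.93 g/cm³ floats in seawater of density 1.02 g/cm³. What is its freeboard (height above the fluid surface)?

5.02 m

Floating equilibrium: submerged depth d = t ρ_obj/ρ_fluid = 56.9 m × 0.93/1.02 = 51.88 m.
Freeboard = t − d = 56.9 m − 51.88 m = 5.02 m.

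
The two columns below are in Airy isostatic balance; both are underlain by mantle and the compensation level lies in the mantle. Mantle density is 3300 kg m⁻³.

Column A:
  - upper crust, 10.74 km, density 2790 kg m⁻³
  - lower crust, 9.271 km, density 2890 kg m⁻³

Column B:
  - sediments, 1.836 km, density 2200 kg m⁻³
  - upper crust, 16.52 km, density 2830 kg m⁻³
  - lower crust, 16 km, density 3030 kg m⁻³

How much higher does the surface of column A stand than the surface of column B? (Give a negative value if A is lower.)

−1.46 km

For any compensation level in the mantle, the mantle terms cancel and isostasy reduces to e = (Σt_A − Σt_B) − (Σ(ρt)_A − Σ(ρt)_B) / ρ_m.
Σt_A = 20.011 km; Σt_B = 34.356 km; Σ(ρt)_A = 56757.79; Σ(ρt)_B = 99270.8 (in km·kg m⁻³).
e = (20.011 − 34.356) − (56757.79 − 99270.8) / 3300 = −1.46 km.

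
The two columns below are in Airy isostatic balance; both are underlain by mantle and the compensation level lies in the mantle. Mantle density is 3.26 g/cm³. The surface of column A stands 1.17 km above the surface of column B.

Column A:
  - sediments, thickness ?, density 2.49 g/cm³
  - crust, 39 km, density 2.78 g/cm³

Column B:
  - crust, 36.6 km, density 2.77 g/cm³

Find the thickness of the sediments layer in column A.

Take the compensation level at the base of the deeper column (depth z_c below the surface of column A) and equate Σ ρ_i t_i down to z_c; mantle fills any gap and the z_c terms cancel.
Column A: x×2.49 + 39×2.78 + (z_c − 39 − x)×3.26
Column B: 1.17×0 + 36.6×2.77 + (z_c − 1.17 − 36.6)×3.26
The z_c×3.26 term appears on both sides and cancels. Collect the known terms of each column as K = Σ(ρt)_known − 3.26 × (depth of known layers): K_A = 108.42 − 3.26×39 = −18.72; K_B = 101.382 − 3.26×(1.17 + 36.6) = −21.7482.
Balance: K_A − x×(3.26 − 2.49) = K_B, so x = (K_A − K_B)/(3.26 − 2.49) = 3.0282/0.77 = 3.93 km.

3.93 km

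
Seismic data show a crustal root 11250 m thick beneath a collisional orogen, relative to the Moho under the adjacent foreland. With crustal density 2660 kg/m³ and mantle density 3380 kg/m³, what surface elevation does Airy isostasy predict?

3050 m

In Airy isostatic equilibrium: ρ_c h = (ρ_m − ρ_c) r.
h = r (ρ_m − ρ_c) / ρ_c = 11250 m × (3380 − 2660) / 2660 = 3050 m.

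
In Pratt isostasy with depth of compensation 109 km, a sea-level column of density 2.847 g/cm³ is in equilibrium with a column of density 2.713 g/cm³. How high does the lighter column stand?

5.38 km

ρ_ref D = ρ (D + h) → h = D (ρ_ref − ρ)/ρ.
h = 109 km × (2.847 − 2.713)/2.713 = 5.38 km.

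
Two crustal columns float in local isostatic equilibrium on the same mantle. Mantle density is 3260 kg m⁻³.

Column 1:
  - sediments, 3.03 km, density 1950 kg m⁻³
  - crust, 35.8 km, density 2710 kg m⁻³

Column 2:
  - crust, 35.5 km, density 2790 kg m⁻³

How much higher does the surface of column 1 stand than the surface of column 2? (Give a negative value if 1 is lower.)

For any compensation level in the mantle, the mantle terms cancel and isostasy reduces to e = (Σt_1 − Σt_2) − (Σ(ρt)_1 − Σ(ρt)_2) / ρ_m.
Σt_1 = 38.83 km; Σt_2 = 35.5 km; Σ(ρt)_1 = 102926.5; Σ(ρt)_2 = 99045 (in km·kg m⁻³).
e = (38.83 − 35.5) − (102926.5 − 99045) / 3260 = 2.14 km.

2.14 km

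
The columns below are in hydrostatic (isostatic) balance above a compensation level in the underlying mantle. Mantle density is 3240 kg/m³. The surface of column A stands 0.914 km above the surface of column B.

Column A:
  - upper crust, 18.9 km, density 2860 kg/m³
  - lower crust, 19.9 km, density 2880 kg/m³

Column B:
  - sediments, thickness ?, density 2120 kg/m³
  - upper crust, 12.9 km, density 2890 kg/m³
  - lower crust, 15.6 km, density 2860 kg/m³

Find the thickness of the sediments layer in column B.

Take the compensation level at the base of the deeper column (depth z_c below the surface of column A) and equate Σ ρ_i t_i down to z_c; mantle fills any gap and the z_c terms cancel.
Column A: 18.9×2860 + 19.9×2880 + (z_c − 38.8)×3240
Column B: 0.914×0 + x×2120 + 12.9×2890 + 15.6×2860 + (z_c − 0.914 − 28.5 − x)×3240
The z_c×3240 term appears on both sides and cancels. Collect the known terms of each column as K = Σ(ρt)_known − 3240 × (depth of known layers): K_A = 111366 − 3240×38.8 = −14346; K_B = 81897 − 3240×(0.914 + 28.5) = −13404.36.
Balance: K_A = K_B − x×(3240 − 2120), so x = (K_B − K_A)/(3240 − 2120) = 941.64/1120 = 0.841 km.

0.841 km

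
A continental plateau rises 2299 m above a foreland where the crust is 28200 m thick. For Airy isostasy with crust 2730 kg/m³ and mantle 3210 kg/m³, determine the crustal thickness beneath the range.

Root depth r = h ρ_c / (ρ_m − ρ_c) = 2299 m × 2730 / 480 = 13080 m.
Total thickness = T + h + r = 28200 m + 2299 m + 13080 m = 43600 m.

43600 m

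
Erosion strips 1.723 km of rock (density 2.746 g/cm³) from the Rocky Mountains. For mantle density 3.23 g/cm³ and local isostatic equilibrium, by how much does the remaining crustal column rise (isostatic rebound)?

Unloading: uplift u = e ρ_c/ρ_m = 1.723 km × 2.746/3.23 = 1.46 km.

1.46 km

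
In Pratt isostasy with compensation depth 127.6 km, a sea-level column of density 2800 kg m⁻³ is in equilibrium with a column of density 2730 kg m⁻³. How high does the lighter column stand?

ρ_ref D = ρ (D + h) → h = D (ρ_ref − ρ)/ρ.
h = 127.6 km × (2800 − 2730)/2730 = 3.27 km.

3.27 km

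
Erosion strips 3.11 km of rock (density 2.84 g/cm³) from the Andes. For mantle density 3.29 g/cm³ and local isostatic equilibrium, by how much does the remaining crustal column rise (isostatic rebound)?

Unloading: uplift u = e ρ_c/ρ_m = 3.11 km × 2.84/3.29 = 2.68 km.

2.68 km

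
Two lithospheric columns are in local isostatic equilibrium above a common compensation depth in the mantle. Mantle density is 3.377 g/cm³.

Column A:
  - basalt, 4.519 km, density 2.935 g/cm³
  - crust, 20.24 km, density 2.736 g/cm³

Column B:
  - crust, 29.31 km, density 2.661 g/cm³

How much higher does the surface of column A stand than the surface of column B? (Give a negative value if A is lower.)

For any compensation level in the mantle, the mantle terms cancel and isostasy reduces to e = (Σt_A − Σt_B) − (Σ(ρt)_A − Σ(ρt)_B) / ρ_m.
Σt_A = 24.759 km; Σt_B = 29.31 km; Σ(ρt)_A = 68.639905; Σ(ρt)_B = 77.99391 (in km·g/cm³).
e = (24.759 − 29.31) − (68.639905 − 77.99391) / 3.377 = −1.78 km.

−1.78 km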